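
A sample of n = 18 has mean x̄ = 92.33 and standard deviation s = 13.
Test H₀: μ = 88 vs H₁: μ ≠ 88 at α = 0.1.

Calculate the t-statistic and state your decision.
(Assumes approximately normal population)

Answer: t = 1.4131, fail to reject H₀

Derivation:
df = n - 1 = 17
SE = s/√n = 13/√18 = 3.0641
t = (x̄ - μ₀)/SE = (92.33 - 88)/3.0641 = 1.4131
Critical value: t_{0.05,17} = ±1.740
p-value ≈ 0.1757
Decision: fail to reject H₀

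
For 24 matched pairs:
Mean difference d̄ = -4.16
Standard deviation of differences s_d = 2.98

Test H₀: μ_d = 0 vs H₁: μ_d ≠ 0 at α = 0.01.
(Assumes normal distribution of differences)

df = n - 1 = 23
SE = s_d/√n = 2.98/√24 = 0.6083
t = d̄/SE = -4.16/0.6083 = -6.8387
Critical value: t_{0.005,23} = ±2.807
p-value < 0.0001
Decision: reject H₀

Answer: t = -6.8387, reject H₀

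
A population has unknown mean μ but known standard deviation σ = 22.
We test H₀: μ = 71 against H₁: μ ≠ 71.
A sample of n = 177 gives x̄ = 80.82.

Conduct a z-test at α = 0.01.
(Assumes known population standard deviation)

Answer: z = 5.9386, reject H₀

Derivation:
Standard error: SE = σ/√n = 22/√177 = 1.6536
z-statistic: z = (x̄ - μ₀)/SE = (80.82 - 71)/1.6536 = 5.9386
Critical value: ±2.576
p-value < 0.0001
Decision: reject H₀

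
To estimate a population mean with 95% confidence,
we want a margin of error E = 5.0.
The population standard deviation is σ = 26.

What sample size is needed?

Answer: n = 104

Derivation:
z_0.025 = 1.960
n = (z×σ/E)² = (1.960×26/5.0)²
n = 103.8769
Round up: n = 104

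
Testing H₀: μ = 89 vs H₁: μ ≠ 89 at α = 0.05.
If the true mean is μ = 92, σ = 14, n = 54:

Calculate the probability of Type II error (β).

Answer: β ≈ 0.6498

Derivation:
SE = σ/√n = 14/√54 = 1.9052
Critical values: μ₀ ± z_0.025×SE = 89 ± 1.960×1.9052
Acceptance region: (85.2658, 92.7342)
Under H₁ (μ = 92): z_high = (92.7342 - 92)/1.9052 = 0.3854, z_low = (85.2658 - 92)/1.9052 = -3.5346
β = P(not reject | H₁) = Φ(0.3854) - Φ(-3.5346) ≈ 0.6498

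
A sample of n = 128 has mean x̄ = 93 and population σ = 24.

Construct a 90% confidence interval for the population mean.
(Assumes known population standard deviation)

Answer: (89.5105, 96.4895)

Derivation:
Confidence level: 90%, α = 0.1
z_0.05 = 1.645
SE = σ/√n = 24/√128 = 2.1213
Margin of error = 1.645 × 2.1213 = 3.4895
CI: x̄ ± margin = 93 ± 3.4895
CI: (89.5105, 96.4895)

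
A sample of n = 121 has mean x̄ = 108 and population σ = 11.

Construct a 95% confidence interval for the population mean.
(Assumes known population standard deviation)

Confidence level: 95%, α = 0.05
z_0.025 = 1.960
SE = σ/√n = 11/√121 = 1.0000
Margin of error = 1.960 × 1.0000 = 1.9600
CI: x̄ ± margin = 108 ± 1.9600
CI: (106.0400, 109.9600)

Answer: (106.0400, 109.9600)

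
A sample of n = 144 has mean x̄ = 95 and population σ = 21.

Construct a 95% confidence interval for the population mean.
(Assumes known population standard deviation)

Answer: (91.5700, 98.4300)

Derivation:
Confidence level: 95%, α = 0.05
z_0.025 = 1.960
SE = σ/√n = 21/√144 = 1.7500
Margin of error = 1.960 × 1.7500 = 3.4300
CI: x̄ ± margin = 95 ± 3.4300
CI: (91.5700, 98.4300)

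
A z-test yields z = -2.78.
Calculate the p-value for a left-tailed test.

For z = -2.78:
p = P(Z < -2.78) = Φ(-2.78) = 0.0027

Answer: p-value ≈ 0.0027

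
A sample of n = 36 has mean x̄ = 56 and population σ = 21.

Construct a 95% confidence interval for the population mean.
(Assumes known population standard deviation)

Confidence level: 95%, α = 0.05
z_0.025 = 1.960
SE = σ/√n = 21/√36 = 3.5000
Margin of error = 1.960 × 3.5000 = 6.8600
CI: x̄ ± margin = 56 ± 6.8600
CI: (49.1400, 62.8600)

Answer: (49.1400, 62.8600)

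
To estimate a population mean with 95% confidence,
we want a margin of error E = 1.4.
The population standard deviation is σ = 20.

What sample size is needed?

Answer: n = 784

Derivation:
z_0.025 = 1.960
n = (z×σ/E)² = (1.960×20/1.4)²
n = 784.0000
Already a whole number: n = 784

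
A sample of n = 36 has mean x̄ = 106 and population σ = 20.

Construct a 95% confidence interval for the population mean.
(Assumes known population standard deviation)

Confidence level: 95%, α = 0.05
z_0.025 = 1.960
SE = σ/√n = 20/√36 = 3.3333
Margin of error = 1.960 × 3.3333 = 6.5333
CI: x̄ ± margin = 106 ± 6.5333
CI: (99.4667, 112.5333)

Answer: (99.4667, 112.5333)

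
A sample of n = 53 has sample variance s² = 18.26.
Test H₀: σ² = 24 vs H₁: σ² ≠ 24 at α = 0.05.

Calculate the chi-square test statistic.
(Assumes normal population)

df = n - 1 = 52
χ² = (n-1)s²/σ₀² = 52×18.26/24 = 39.5633
Critical values: χ²_{0.975,52} = 33.968, χ²_{0.025,52} = 73.810
Rejection region: χ² < 33.968 or χ² > 73.810
Decision: fail to reject H₀

Answer: χ² = 39.5633, fail to reject H₀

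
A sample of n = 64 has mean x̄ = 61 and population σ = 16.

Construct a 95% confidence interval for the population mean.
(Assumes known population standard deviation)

Answer: (57.0800, 64.9200)

Derivation:
Confidence level: 95%, α = 0.05
z_0.025 = 1.960
SE = σ/√n = 16/√64 = 2.0000
Margin of error = 1.960 × 2.0000 = 3.9200
CI: x̄ ± margin = 61 ± 3.9200
CI: (57.0800, 64.9200)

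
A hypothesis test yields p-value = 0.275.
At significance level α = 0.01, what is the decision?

Compare p-value to α:
0.275 ≥ 0.01
Decision: fail to reject H₀

Answer: fail to reject H₀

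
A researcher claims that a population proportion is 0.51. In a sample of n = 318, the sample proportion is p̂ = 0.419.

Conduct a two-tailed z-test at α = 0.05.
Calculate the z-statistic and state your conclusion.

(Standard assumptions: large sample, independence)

Answer: z = -3.2462, reject H₀

Derivation:
H₀: p = 0.51, H₁: p ≠ 0.51
Standard error: SE = √(p₀(1-p₀)/n) = √(0.51×0.49/318) = 0.028033
z-statistic: z = (p̂ - p₀)/SE = (0.419 - 0.51)/0.028033 = -3.2462
Critical value: z_0.025 = ±1.960
p-value = 0.0012
Decision: reject H₀ at α = 0.05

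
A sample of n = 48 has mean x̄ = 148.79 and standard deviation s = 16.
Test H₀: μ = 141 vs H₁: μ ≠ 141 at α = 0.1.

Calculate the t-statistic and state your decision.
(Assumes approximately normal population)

df = n - 1 = 47
SE = s/√n = 16/√48 = 2.3094
t = (x̄ - μ₀)/SE = (148.79 - 141)/2.3094 = 3.3732
Critical value: t_{0.05,47} = ±1.678
p-value ≈ 0.0015
Decision: reject H₀

Answer: t = 3.3732, reject H₀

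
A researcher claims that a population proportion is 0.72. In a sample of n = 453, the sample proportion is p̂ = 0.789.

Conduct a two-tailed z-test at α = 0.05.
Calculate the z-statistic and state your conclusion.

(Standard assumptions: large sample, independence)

H₀: p = 0.72, H₁: p ≠ 0.72
Standard error: SE = √(p₀(1-p₀)/n) = √(0.72×0.28/453) = 0.021096
z-statistic: z = (p̂ - p₀)/SE = (0.789 - 0.72)/0.021096 = 3.2708
Critical value: z_0.025 = ±1.960
p-value = 0.0011
Decision: reject H₀ at α = 0.05

Answer: z = 3.2708, reject H₀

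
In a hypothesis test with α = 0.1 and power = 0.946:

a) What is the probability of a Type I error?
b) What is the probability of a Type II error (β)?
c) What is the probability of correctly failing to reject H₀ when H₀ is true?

Answer: a) 0.1, b) 0.054, c) 0.9

Derivation:
a) Type I error probability = α = 0.1
b) Power = P(reject H₀ | H₁ true) = 1 - β = 0.946, so Type II error probability = β = 1 - Power = 0.054
c) P(fail to reject H₀ | H₀ true) = 1 - α = 0.9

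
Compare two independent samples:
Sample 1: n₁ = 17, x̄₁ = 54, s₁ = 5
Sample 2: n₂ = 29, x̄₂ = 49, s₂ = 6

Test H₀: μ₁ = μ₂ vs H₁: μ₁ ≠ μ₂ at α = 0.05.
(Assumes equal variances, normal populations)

Answer: t = 2.8935, reject H₀

Derivation:
Pooled variance: s²_p = [16×5² + 28×6²]/(44) = 32.0000
s_p = 5.6569
SE = s_p×√(1/n₁ + 1/n₂) = 5.6569×√(1/17 + 1/29) = 1.7280
t = (x̄₁ - x̄₂)/SE = (54 - 49)/1.7280 = 2.8935
df = 44, t-critical = ±2.015
Decision: reject H₀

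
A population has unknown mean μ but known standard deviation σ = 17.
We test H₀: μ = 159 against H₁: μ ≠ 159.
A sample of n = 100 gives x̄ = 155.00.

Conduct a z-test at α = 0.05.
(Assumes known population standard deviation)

Standard error: SE = σ/√n = 17/√100 = 1.7000
z-statistic: z = (x̄ - μ₀)/SE = (155.00 - 159)/1.7000 = -2.3529
Critical value: ±1.960
p-value = 0.0186
Decision: reject H₀

Answer: z = -2.3529, reject H₀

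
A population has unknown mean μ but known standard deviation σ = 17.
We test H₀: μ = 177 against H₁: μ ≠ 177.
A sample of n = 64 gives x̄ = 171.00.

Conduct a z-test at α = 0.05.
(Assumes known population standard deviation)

Answer: z = -2.8235, reject H₀

Derivation:
Standard error: SE = σ/√n = 17/√64 = 2.1250
z-statistic: z = (x̄ - μ₀)/SE = (171.00 - 177)/2.1250 = -2.8235
Critical value: ±1.960
p-value = 0.0048
Decision: reject H₀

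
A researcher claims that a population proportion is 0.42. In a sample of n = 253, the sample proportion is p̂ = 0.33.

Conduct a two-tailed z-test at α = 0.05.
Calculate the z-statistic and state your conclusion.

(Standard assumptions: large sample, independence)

Answer: z = -2.9004, reject H₀

Derivation:
H₀: p = 0.42, H₁: p ≠ 0.42
Standard error: SE = √(p₀(1-p₀)/n) = √(0.42×0.58/253) = 0.031030
z-statistic: z = (p̂ - p₀)/SE = (0.33 - 0.42)/0.031030 = -2.9004
Critical value: z_0.025 = ±1.960
p-value = 0.0037
Decision: reject H₀ at α = 0.05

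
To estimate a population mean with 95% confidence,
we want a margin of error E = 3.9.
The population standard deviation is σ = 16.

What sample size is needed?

z_0.025 = 1.960
n = (z×σ/E)² = (1.960×16/3.9)²
n = 64.6581
Round up: n = 65

Answer: n = 65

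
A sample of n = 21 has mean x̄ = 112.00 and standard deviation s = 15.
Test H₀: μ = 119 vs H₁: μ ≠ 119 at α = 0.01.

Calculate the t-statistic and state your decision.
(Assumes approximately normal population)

Answer: t = -2.1385, fail to reject H₀

Derivation:
df = n - 1 = 20
SE = s/√n = 15/√21 = 3.2733
t = (x̄ - μ₀)/SE = (112.00 - 119)/3.2733 = -2.1385
Critical value: t_{0.005,20} = ±2.845
p-value ≈ 0.0450
Decision: fail to reject H₀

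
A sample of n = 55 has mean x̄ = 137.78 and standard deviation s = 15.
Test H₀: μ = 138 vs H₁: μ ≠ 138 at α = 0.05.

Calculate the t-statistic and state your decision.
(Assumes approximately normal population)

df = n - 1 = 54
SE = s/√n = 15/√55 = 2.0226
t = (x̄ - μ₀)/SE = (137.78 - 138)/2.0226 = -0.1088
Critical value: t_{0.025,54} = ±2.005
p-value ≈ 0.9138
Decision: fail to reject H₀

Answer: t = -0.1088, fail to reject H₀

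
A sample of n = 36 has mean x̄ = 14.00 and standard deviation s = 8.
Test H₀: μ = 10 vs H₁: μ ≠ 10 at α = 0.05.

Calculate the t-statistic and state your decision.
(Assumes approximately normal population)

df = n - 1 = 35
SE = s/√n = 8/√36 = 1.3333
t = (x̄ - μ₀)/SE = (14.00 - 10)/1.3333 = 3.0001
Critical value: t_{0.025,35} = ±2.030
p-value ≈ 0.0049
Decision: reject H₀

Answer: t = 3.0001, reject H₀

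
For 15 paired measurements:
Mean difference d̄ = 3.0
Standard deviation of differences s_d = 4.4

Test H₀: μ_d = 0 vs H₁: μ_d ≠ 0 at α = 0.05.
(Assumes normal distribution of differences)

Answer: t = 2.6406, reject H₀

Derivation:
df = n - 1 = 14
SE = s_d/√n = 4.4/√15 = 1.1361
t = d̄/SE = 3.0/1.1361 = 2.6406
Critical value: t_{0.025,14} = ±2.145
p-value ≈ 0.0194
Decision: reject H₀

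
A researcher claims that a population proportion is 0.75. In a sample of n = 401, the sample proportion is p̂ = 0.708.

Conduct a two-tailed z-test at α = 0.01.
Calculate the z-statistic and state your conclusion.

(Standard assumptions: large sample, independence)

H₀: p = 0.75, H₁: p ≠ 0.75
Standard error: SE = √(p₀(1-p₀)/n) = √(0.75×0.25/401) = 0.021624
z-statistic: z = (p̂ - p₀)/SE = (0.708 - 0.75)/0.021624 = -1.9423
Critical value: z_0.005 = ±2.576
p-value = 0.0521
Decision: fail to reject H₀ at α = 0.01

Answer: z = -1.9423, fail to reject H₀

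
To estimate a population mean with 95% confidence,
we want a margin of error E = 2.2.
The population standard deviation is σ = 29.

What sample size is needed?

Answer: n = 668

Derivation:
z_0.025 = 1.960
n = (z×σ/E)² = (1.960×29/2.2)²
n = 667.5177
Round up: n = 668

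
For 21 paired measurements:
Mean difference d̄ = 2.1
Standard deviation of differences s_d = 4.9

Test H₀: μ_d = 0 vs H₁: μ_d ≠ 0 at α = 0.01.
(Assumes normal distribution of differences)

df = n - 1 = 20
SE = s_d/√n = 4.9/√21 = 1.0693
t = d̄/SE = 2.1/1.0693 = 1.9639
Critical value: t_{0.005,20} = ±2.845
p-value ≈ 0.0636
Decision: fail to reject H₀

Answer: t = 1.9639, fail to reject H₀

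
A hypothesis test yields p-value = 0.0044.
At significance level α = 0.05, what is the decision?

Compare p-value to α:
0.0044 < 0.05
Decision: reject H₀

Answer: reject H₀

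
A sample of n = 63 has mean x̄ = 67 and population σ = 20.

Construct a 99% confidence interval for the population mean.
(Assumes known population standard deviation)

Confidence level: 99%, α = 0.01
z_0.005 = 2.576
SE = σ/√n = 20/√63 = 2.5198
Margin of error = 2.576 × 2.5198 = 6.4910
CI: x̄ ± margin = 67 ± 6.4910
CI: (60.5090, 73.4910)

Answer: (60.5090, 73.4910)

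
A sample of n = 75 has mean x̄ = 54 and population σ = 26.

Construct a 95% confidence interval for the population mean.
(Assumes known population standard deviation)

Confidence level: 95%, α = 0.05
z_0.025 = 1.960
SE = σ/√n = 26/√75 = 3.0022
Margin of error = 1.960 × 3.0022 = 5.8843
CI: x̄ ± margin = 54 ± 5.8843
CI: (48.1157, 59.8843)

Answer: (48.1157, 59.8843)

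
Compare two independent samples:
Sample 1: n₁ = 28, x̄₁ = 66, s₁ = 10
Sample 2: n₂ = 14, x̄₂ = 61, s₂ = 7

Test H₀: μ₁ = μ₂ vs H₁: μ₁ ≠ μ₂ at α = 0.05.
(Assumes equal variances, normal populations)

Answer: t = 1.6724, fail to reject H₀

Derivation:
Pooled variance: s²_p = [27×10² + 13×7²]/(40) = 83.4250
s_p = 9.1337
SE = s_p×√(1/n₁ + 1/n₂) = 9.1337×√(1/28 + 1/14) = 2.9897
t = (x̄₁ - x̄₂)/SE = (66 - 61)/2.9897 = 1.6724
df = 40, t-critical = ±2.021
Decision: fail to reject H₀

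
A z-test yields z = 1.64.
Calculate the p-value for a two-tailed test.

For z = 1.64:
p = 2×P(Z > |1.64|) = 2×(1 - Φ(1.64)) = 0.1010

Answer: p-value ≈ 0.1010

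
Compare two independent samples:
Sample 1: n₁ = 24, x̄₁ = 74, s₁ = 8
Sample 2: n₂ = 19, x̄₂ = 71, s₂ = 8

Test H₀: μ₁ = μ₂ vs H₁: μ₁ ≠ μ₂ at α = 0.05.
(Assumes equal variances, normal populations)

Pooled variance: s²_p = [23×8² + 18×8²]/(41) = 64.0000
s_p = 8.0000
SE = s_p×√(1/n₁ + 1/n₂) = 8.0000×√(1/24 + 1/19) = 2.4566
t = (x̄₁ - x̄₂)/SE = (74 - 71)/2.4566 = 1.2212
df = 41, t-critical = ±2.020
Decision: fail to reject H₀

Answer: t = 1.2212, fail to reject H₀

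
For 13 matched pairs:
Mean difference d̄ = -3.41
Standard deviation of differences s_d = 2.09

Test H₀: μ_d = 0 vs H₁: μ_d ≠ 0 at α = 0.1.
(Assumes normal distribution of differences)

df = n - 1 = 12
SE = s_d/√n = 2.09/√13 = 0.5797
t = d̄/SE = -3.41/0.5797 = -5.8824
Critical value: t_{0.05,12} = ±1.782
p-value ≈ 0.0001
Decision: reject H₀

Answer: t = -5.8824, reject H₀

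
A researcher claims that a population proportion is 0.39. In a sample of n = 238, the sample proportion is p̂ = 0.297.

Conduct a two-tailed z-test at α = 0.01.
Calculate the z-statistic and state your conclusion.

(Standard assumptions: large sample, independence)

H₀: p = 0.39, H₁: p ≠ 0.39
Standard error: SE = √(p₀(1-p₀)/n) = √(0.39×0.61/238) = 0.031616
z-statistic: z = (p̂ - p₀)/SE = (0.297 - 0.39)/0.031616 = -2.9415
Critical value: z_0.005 = ±2.576
p-value = 0.0033
Decision: reject H₀ at α = 0.01

Answer: z = -2.9415, reject H₀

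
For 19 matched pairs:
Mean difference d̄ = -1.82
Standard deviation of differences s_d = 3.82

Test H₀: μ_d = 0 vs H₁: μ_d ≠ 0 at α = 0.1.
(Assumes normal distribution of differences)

df = n - 1 = 18
SE = s_d/√n = 3.82/√19 = 0.8764
t = d̄/SE = -1.82/0.8764 = -2.0767
Critical value: t_{0.05,18} = ±1.734
p-value ≈ 0.0524
Decision: reject H₀

Answer: t = -2.0767, reject H₀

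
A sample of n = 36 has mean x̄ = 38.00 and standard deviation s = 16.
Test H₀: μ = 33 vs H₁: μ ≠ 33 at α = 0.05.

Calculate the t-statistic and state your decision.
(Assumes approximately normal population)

df = n - 1 = 35
SE = s/√n = 16/√36 = 2.6667
t = (x̄ - μ₀)/SE = (38.00 - 33)/2.6667 = 1.8750
Critical value: t_{0.025,35} = ±2.030
p-value ≈ 0.0692
Decision: fail to reject H₀

Answer: t = 1.8750, fail to reject H₀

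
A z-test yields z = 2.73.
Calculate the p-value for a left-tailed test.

For z = 2.73:
p = P(Z < 2.73) = Φ(2.73) = 0.9968

Answer: p-value ≈ 0.9968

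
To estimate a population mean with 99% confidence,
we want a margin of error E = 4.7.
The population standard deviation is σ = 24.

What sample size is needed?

Answer: n = 174

Derivation:
z_0.005 = 2.576
n = (z×σ/E)² = (2.576×24/4.7)²
n = 173.0288
Round up: n = 174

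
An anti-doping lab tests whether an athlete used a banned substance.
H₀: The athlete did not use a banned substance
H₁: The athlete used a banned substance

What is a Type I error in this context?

Type I error: rejecting H₀ when it is actually true (false positive).
Type II error: failing to reject H₀ when H₁ is actually true (false negative).

Answer: Falsely accusing a clean athlete of doping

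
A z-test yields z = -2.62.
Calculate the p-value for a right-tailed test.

For z = -2.62:
p = P(Z > -2.62) = 1 - Φ(-2.62) = 0.9956

Answer: p-value ≈ 0.9956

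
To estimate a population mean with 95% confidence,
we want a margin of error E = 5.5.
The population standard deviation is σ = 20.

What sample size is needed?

z_0.025 = 1.960
n = (z×σ/E)² = (1.960×20/5.5)²
n = 50.7980
Round up: n = 51

Answer: n = 51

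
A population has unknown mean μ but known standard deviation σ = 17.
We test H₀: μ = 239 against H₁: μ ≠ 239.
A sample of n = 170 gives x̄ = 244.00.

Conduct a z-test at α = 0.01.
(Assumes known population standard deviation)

Standard error: SE = σ/√n = 17/√170 = 1.3038
z-statistic: z = (x̄ - μ₀)/SE = (244.00 - 239)/1.3038 = 3.8349
Critical value: ±2.576
p-value = 0.0001
Decision: reject H₀

Answer: z = 3.8349, reject H₀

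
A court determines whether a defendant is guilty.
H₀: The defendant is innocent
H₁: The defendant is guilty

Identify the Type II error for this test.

A Type I error (probability α) occurs when we reject a true H₀.
A Type II error (probability β) occurs when we fail to reject a false H₀.

Answer: Acquitting a guilty person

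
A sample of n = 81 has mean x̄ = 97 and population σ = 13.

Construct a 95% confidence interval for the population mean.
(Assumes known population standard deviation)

Answer: (94.1690, 99.8310)

Derivation:
Confidence level: 95%, α = 0.05
z_0.025 = 1.960
SE = σ/√n = 13/√81 = 1.4444
Margin of error = 1.960 × 1.4444 = 2.8310
CI: x̄ ± margin = 97 ± 2.8310
CI: (94.1690, 99.8310)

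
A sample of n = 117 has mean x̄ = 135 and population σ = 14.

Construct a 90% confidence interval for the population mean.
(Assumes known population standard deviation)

Confidence level: 90%, α = 0.1
z_0.05 = 1.645
SE = σ/√n = 14/√117 = 1.2943
Margin of error = 1.645 × 1.2943 = 2.1291
CI: x̄ ± margin = 135 ± 2.1291
CI: (132.8709, 137.1291)

Answer: (132.8709, 137.1291)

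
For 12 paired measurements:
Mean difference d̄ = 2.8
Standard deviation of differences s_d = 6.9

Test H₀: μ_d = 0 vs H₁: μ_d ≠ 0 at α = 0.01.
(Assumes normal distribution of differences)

df = n - 1 = 11
SE = s_d/√n = 6.9/√12 = 1.9919
t = d̄/SE = 2.8/1.9919 = 1.4057
Critical value: t_{0.005,11} = ±3.106
p-value ≈ 0.1874
Decision: fail to reject H₀

Answer: t = 1.4057, fail to reject H₀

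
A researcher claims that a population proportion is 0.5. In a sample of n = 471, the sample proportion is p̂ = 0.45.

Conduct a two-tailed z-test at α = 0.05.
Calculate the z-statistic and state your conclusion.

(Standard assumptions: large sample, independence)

Answer: z = -2.1702, reject H₀

Derivation:
H₀: p = 0.5, H₁: p ≠ 0.5
Standard error: SE = √(p₀(1-p₀)/n) = √(0.5×0.5/471) = 0.023039
z-statistic: z = (p̂ - p₀)/SE = (0.45 - 0.5)/0.023039 = -2.1702
Critical value: z_0.025 = ±1.960
p-value = 0.0300
Decision: reject H₀ at α = 0.05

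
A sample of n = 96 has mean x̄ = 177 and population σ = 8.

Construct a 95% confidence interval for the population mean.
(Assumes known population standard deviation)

Confidence level: 95%, α = 0.05
z_0.025 = 1.960
SE = σ/√n = 8/√96 = 0.8165
Margin of error = 1.960 × 0.8165 = 1.6003
CI: x̄ ± margin = 177 ± 1.6003
CI: (175.3997, 178.6003)

Answer: (175.3997, 178.6003)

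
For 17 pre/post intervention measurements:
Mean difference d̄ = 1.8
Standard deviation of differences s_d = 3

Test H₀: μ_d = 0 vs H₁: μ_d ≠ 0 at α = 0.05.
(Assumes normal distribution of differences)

df = n - 1 = 16
SE = s_d/√n = 3/√17 = 0.7276
t = d̄/SE = 1.8/0.7276 = 2.4739
Critical value: t_{0.025,16} = ±2.120
p-value ≈ 0.0249
Decision: reject H₀

Answer: t = 2.4739, reject H₀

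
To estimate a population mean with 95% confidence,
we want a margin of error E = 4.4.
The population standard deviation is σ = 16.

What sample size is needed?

z_0.025 = 1.960
n = (z×σ/E)² = (1.960×16/4.4)²
n = 50.7980
Round up: n = 51

Answer: n = 51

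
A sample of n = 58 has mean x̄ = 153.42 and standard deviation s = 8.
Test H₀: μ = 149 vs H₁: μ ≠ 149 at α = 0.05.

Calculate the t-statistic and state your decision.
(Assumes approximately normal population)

df = n - 1 = 57
SE = s/√n = 8/√58 = 1.0505
t = (x̄ - μ₀)/SE = (153.42 - 149)/1.0505 = 4.2075
Critical value: t_{0.025,57} = ±2.002
p-value ≈ 0.0001
Decision: reject H₀

Answer: t = 4.2075, reject H₀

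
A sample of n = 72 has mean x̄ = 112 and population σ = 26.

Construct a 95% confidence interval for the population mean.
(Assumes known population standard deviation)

Answer: (105.9944, 118.0056)

Derivation:
Confidence level: 95%, α = 0.05
z_0.025 = 1.960
SE = σ/√n = 26/√72 = 3.0641
Margin of error = 1.960 × 3.0641 = 6.0056
CI: x̄ ± margin = 112 ± 6.0056
CI: (105.9944, 118.0056)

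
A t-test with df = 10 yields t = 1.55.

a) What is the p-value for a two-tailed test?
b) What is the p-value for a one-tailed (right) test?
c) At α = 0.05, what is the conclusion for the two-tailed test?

Using t-distribution with df = 10:
a) Two-tailed: p = 2×P(T > 1.55) = 0.1522
b) One-tailed: p = P(T > 1.55) = 0.0761
c) 0.1522 ≥ 0.05, fail to reject H₀

Answer: a) 0.1522, b) 0.0761, c) fail to reject H₀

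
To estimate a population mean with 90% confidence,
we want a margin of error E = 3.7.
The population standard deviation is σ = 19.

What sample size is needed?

Answer: n = 72

Derivation:
z_0.05 = 1.645
n = (z×σ/E)² = (1.645×19/3.7)²
n = 71.3568
Round up: n = 72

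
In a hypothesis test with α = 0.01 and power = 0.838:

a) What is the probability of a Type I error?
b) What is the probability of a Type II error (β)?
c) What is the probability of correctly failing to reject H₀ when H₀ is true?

Answer: a) 0.01, b) 0.162, c) 0.99

Derivation:
a) Type I error probability = α = 0.01
b) Power = P(reject H₀ | H₁ true) = 1 - β = 0.838, so Type II error probability = β = 1 - Power = 0.162
c) P(fail to reject H₀ | H₀ true) = 1 - α = 0.99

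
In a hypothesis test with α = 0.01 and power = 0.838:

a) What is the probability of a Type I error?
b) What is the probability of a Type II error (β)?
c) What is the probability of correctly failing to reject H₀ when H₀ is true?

a) Type I error probability = α = 0.01
b) Power = P(reject H₀ | H₁ true) = 1 - β = 0.838, so Type II error probability = β = 1 - Power = 0.162
c) P(fail to reject H₀ | H₀ true) = 1 - α = 0.99

Answer: a) 0.01, b) 0.162, c) 0.99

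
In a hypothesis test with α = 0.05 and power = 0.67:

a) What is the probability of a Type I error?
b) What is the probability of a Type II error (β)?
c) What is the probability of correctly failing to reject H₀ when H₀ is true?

a) Type I error probability = α = 0.05
b) Power = P(reject H₀ | H₁ true) = 1 - β = 0.67, so Type II error probability = β = 1 - Power = 0.33
c) P(fail to reject H₀ | H₀ true) = 1 - α = 0.95

Answer: a) 0.05, b) 0.33, c) 0.95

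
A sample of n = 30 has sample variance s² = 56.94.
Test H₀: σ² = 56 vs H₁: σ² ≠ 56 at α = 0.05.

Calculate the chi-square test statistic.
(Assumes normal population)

Answer: χ² = 29.4868, fail to reject H₀

Derivation:
df = n - 1 = 29
χ² = (n-1)s²/σ₀² = 29×56.94/56 = 29.4868
Critical values: χ²_{0.975,29} = 16.047, χ²_{0.025,29} = 45.722
Rejection region: χ² < 16.047 or χ² > 45.722
Decision: fail to reject H₀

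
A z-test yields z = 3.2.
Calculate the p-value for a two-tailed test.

Answer: p-value ≈ 0.0014

Derivation:
For z = 3.2:
p = 2×P(Z > |3.2|) = 2×(1 - Φ(3.2)) = 0.0014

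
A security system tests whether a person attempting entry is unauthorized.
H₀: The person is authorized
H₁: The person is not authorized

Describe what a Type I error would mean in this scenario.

Answer: Denying entry to an authorized person

Derivation:
Type I error (α): Rejecting H₀ when H₀ is true
Type II error (β): Failing to reject H₀ when H₁ is true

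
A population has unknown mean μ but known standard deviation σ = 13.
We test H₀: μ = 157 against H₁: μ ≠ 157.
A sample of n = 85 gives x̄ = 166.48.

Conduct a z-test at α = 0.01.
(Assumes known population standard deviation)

Standard error: SE = σ/√n = 13/√85 = 1.4100
z-statistic: z = (x̄ - μ₀)/SE = (166.48 - 157)/1.4100 = 6.7234
Critical value: ±2.576
p-value < 0.0001
Decision: reject H₀

Answer: z = 6.7234, reject H₀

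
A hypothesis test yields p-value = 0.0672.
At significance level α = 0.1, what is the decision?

Answer: reject H₀

Derivation:
Compare p-value to α:
0.0672 < 0.1
Decision: reject H₀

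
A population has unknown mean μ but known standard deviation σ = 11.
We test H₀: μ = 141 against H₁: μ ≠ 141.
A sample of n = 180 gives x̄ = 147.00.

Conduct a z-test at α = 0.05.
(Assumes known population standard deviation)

Answer: z = 7.3180, reject H₀

Derivation:
Standard error: SE = σ/√n = 11/√180 = 0.8199
z-statistic: z = (x̄ - μ₀)/SE = (147.00 - 141)/0.8199 = 7.3180
Critical value: ±1.960
p-value < 0.0001
Decision: reject H₀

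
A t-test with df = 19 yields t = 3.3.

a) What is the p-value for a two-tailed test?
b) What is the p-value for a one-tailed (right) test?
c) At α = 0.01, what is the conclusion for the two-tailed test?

Answer: a) 0.0038, b) 0.0019, c) reject H₀

Derivation:
Using t-distribution with df = 19:
a) Two-tailed: p = 2×P(T > 3.3) = 0.0038
b) One-tailed: p = P(T > 3.3) = 0.0019
c) 0.0038 < 0.01, reject H₀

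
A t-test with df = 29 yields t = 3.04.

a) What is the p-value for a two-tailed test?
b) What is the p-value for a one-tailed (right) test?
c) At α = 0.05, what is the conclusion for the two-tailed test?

Using t-distribution with df = 29:
a) Two-tailed: p = 2×P(T > 3.04) = 0.0050
b) One-tailed: p = P(T > 3.04) = 0.0025
c) 0.0050 < 0.05, reject H₀

Answer: a) 0.0050, b) 0.0025, c) reject H₀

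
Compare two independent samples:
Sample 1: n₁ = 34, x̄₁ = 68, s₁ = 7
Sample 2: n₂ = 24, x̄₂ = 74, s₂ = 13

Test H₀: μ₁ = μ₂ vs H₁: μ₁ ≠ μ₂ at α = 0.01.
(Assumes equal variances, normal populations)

Pooled variance: s²_p = [33×7² + 23×13²]/(56) = 98.2857
s_p = 9.9139
SE = s_p×√(1/n₁ + 1/n₂) = 9.9139×√(1/34 + 1/24) = 2.6431
t = (x̄₁ - x̄₂)/SE = (68 - 74)/2.6431 = -2.2701
df = 56, t-critical = ±2.667
Decision: fail to reject H₀

Answer: t = -2.2701, fail to reject H₀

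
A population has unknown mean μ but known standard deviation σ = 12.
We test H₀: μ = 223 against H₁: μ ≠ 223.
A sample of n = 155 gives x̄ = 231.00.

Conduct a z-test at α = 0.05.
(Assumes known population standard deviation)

Standard error: SE = σ/√n = 12/√155 = 0.9639
z-statistic: z = (x̄ - μ₀)/SE = (231.00 - 223)/0.9639 = 8.2996
Critical value: ±1.960
p-value < 0.0001
Decision: reject H₀

Answer: z = 8.2996, reject H₀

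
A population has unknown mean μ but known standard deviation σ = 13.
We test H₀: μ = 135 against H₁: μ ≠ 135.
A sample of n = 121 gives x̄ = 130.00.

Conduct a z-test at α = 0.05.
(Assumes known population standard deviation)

Standard error: SE = σ/√n = 13/√121 = 1.1818
z-statistic: z = (x̄ - μ₀)/SE = (130.00 - 135)/1.1818 = -4.2308
Critical value: ±1.960
p-value < 0.0001
Decision: reject H₀

Answer: z = -4.2308, reject H₀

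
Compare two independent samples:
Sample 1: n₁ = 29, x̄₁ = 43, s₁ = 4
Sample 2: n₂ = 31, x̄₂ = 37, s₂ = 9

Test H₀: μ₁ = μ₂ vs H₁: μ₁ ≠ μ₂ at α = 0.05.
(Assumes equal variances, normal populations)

Answer: t = 3.2971, reject H₀

Derivation:
Pooled variance: s²_p = [28×4² + 30×9²]/(58) = 49.6207
s_p = 7.0442
SE = s_p×√(1/n₁ + 1/n₂) = 7.0442×√(1/29 + 1/31) = 1.8198
t = (x̄₁ - x̄₂)/SE = (43 - 37)/1.8198 = 3.2971
df = 58, t-critical = ±2.002
Decision: reject H₀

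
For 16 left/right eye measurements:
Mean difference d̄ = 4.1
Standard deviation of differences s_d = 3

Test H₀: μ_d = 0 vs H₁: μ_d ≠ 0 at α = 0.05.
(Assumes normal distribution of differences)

df = n - 1 = 15
SE = s_d/√n = 3/√16 = 0.7500
t = d̄/SE = 4.1/0.7500 = 5.4667
Critical value: t_{0.025,15} = ±2.131
p-value ≈ 0.0001
Decision: reject H₀

Answer: t = 5.4667, reject H₀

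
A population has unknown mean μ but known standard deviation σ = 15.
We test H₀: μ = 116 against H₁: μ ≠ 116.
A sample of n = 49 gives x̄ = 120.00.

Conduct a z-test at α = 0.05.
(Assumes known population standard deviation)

Standard error: SE = σ/√n = 15/√49 = 2.1429
z-statistic: z = (x̄ - μ₀)/SE = (120.00 - 116)/2.1429 = 1.8666
Critical value: ±1.960
p-value = 0.0620
Decision: fail to reject H₀

Answer: z = 1.8666, fail to reject H₀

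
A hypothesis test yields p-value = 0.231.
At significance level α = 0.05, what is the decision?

Compare p-value to α:
0.231 ≥ 0.05
Decision: fail to reject H₀

Answer: fail to reject H₀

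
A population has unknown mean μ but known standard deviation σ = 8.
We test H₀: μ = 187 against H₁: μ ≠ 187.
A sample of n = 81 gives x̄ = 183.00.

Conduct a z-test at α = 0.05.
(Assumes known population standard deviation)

Answer: z = -4.4999, reject H₀

Derivation:
Standard error: SE = σ/√n = 8/√81 = 0.8889
z-statistic: z = (x̄ - μ₀)/SE = (183.00 - 187)/0.8889 = -4.4999
Critical value: ±1.960
p-value < 0.0001
Decision: reject H₀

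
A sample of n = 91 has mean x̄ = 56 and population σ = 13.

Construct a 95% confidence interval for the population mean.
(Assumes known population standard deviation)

Answer: (53.3289, 58.6711)

Derivation:
Confidence level: 95%, α = 0.05
z_0.025 = 1.960
SE = σ/√n = 13/√91 = 1.3628
Margin of error = 1.960 × 1.3628 = 2.6711
CI: x̄ ± margin = 56 ± 2.6711
CI: (53.3289, 58.6711)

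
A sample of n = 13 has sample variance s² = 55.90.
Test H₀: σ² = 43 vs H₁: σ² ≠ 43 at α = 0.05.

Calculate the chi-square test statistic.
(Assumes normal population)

df = n - 1 = 12
χ² = (n-1)s²/σ₀² = 12×55.90/43 = 15.6000
Critical values: χ²_{0.975,12} = 4.404, χ²_{0.025,12} = 23.337
Rejection region: χ² < 4.404 or χ² > 23.337
Decision: fail to reject H₀

Answer: χ² = 15.6000, fail to reject H₀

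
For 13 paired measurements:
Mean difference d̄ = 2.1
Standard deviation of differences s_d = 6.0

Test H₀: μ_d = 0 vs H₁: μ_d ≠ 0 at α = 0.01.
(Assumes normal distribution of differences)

Answer: t = 1.2619, fail to reject H₀

Derivation:
df = n - 1 = 12
SE = s_d/√n = 6.0/√13 = 1.6641
t = d̄/SE = 2.1/1.6641 = 1.2619
Critical value: t_{0.005,12} = ±3.055
p-value ≈ 0.2310
Decision: fail to reject H₀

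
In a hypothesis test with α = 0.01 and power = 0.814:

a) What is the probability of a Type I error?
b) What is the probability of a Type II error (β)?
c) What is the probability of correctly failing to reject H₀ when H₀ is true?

a) Type I error probability = α = 0.01
b) Power = P(reject H₀ | H₁ true) = 1 - β = 0.814, so Type II error probability = β = 1 - Power = 0.186
c) P(fail to reject H₀ | H₀ true) = 1 - α = 0.99

Answer: a) 0.01, b) 0.186, c) 0.99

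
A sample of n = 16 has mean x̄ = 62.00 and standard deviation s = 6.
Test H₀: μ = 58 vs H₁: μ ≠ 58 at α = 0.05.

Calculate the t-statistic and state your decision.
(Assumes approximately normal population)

df = n - 1 = 15
SE = s/√n = 6/√16 = 1.5000
t = (x̄ - μ₀)/SE = (62.00 - 58)/1.5000 = 2.6667
Critical value: t_{0.025,15} = ±2.131
p-value ≈ 0.0176
Decision: reject H₀

Answer: t = 2.6667, reject H₀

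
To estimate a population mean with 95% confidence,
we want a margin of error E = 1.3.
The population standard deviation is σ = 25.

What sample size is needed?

Answer: n = 1421

Derivation:
z_0.025 = 1.960
n = (z×σ/E)² = (1.960×25/1.3)²
n = 1420.7101
Round up: n = 1421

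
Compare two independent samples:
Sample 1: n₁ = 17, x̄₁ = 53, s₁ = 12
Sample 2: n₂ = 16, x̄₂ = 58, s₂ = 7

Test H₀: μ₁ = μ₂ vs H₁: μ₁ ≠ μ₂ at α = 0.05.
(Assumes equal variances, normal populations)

Answer: t = -1.4498, fail to reject H₀

Derivation:
Pooled variance: s²_p = [16×12² + 15×7²]/(31) = 98.0323
s_p = 9.9011
SE = s_p×√(1/n₁ + 1/n₂) = 9.9011×√(1/17 + 1/16) = 3.4487
t = (x̄₁ - x̄₂)/SE = (53 - 58)/3.4487 = -1.4498
df = 31, t-critical = ±2.040
Decision: fail to reject H₀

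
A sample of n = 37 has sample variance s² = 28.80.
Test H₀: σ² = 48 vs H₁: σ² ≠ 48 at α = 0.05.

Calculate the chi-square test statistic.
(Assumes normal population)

df = n - 1 = 36
χ² = (n-1)s²/σ₀² = 36×28.80/48 = 21.6000
Critical values: χ²_{0.975,36} = 21.336, χ²_{0.025,36} = 54.437
Rejection region: χ² < 21.336 or χ² > 54.437
Decision: fail to reject H₀

Answer: χ² = 21.6000, fail to reject H₀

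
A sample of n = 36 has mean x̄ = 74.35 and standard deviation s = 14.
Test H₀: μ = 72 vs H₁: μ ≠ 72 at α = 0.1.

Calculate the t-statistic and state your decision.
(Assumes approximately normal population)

Answer: t = 1.0072, fail to reject H₀

Derivation:
df = n - 1 = 35
SE = s/√n = 14/√36 = 2.3333
t = (x̄ - μ₀)/SE = (74.35 - 72)/2.3333 = 1.0072
Critical value: t_{0.05,35} = ±1.690
p-value ≈ 0.3208
Decision: fail to reject H₀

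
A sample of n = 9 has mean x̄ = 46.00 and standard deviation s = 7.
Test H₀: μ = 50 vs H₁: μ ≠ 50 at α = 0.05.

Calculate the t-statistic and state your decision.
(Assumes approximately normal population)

df = n - 1 = 8
SE = s/√n = 7/√9 = 2.3333
t = (x̄ - μ₀)/SE = (46.00 - 50)/2.3333 = -1.7143
Critical value: t_{0.025,8} = ±2.306
p-value ≈ 0.1248
Decision: fail to reject H₀

Answer: t = -1.7143, fail to reject H₀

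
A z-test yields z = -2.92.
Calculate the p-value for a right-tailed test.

Answer: p-value ≈ 0.9982

Derivation:
For z = -2.92:
p = P(Z > -2.92) = 1 - Φ(-2.92) = 0.9982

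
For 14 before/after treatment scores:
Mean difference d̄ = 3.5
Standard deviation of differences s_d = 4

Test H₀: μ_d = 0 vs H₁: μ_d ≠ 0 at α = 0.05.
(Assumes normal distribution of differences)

df = n - 1 = 13
SE = s_d/√n = 4/√14 = 1.0690
t = d̄/SE = 3.5/1.0690 = 3.2741
Critical value: t_{0.025,13} = ±2.160
p-value ≈ 0.0060
Decision: reject H₀

Answer: t = 3.2741, reject H₀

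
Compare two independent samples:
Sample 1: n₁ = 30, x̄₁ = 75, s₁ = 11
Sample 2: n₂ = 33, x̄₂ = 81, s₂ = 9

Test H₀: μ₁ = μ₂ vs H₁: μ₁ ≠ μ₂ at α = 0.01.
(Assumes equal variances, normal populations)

Pooled variance: s²_p = [29×11² + 32×9²]/(61) = 100.0164
s_p = 10.0008
SE = s_p×√(1/n₁ + 1/n₂) = 10.0008×√(1/30 + 1/33) = 2.5228
t = (x̄₁ - x̄₂)/SE = (75 - 81)/2.5228 = -2.3783
df = 61, t-critical = ±2.659
Decision: fail to reject H₀

Answer: t = -2.3783, fail to reject H₀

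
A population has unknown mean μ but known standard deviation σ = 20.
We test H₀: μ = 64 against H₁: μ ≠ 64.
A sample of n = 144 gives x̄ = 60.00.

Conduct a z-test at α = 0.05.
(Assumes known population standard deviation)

Answer: z = -2.4000, reject H₀

Derivation:
Standard error: SE = σ/√n = 20/√144 = 1.6667
z-statistic: z = (x̄ - μ₀)/SE = (60.00 - 64)/1.6667 = -2.4000
Critical value: ±1.960
p-value = 0.0164
Decision: reject H₀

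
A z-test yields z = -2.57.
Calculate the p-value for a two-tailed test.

Answer: p-value ≈ 0.0102

Derivation:
For z = -2.57:
p = 2×P(Z > |-2.57|) = 2×(1 - Φ(2.57)) = 0.0102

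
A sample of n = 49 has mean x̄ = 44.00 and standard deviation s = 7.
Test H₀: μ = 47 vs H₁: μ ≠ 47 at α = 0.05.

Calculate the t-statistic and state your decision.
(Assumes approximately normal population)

Answer: t = -3.0000, reject H₀

Derivation:
df = n - 1 = 48
SE = s/√n = 7/√49 = 1.0000
t = (x̄ - μ₀)/SE = (44.00 - 47)/1.0000 = -3.0000
Critical value: t_{0.025,48} = ±2.011
p-value ≈ 0.0043
Decision: reject H₀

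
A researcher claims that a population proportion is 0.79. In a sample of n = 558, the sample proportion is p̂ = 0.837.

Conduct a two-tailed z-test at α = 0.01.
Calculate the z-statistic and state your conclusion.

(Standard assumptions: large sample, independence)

Answer: z = 2.7257, reject H₀

Derivation:
H₀: p = 0.79, H₁: p ≠ 0.79
Standard error: SE = √(p₀(1-p₀)/n) = √(0.79×0.21/558) = 0.017243
z-statistic: z = (p̂ - p₀)/SE = (0.837 - 0.79)/0.017243 = 2.7257
Critical value: z_0.005 = ±2.576
p-value = 0.0064
Decision: reject H₀ at α = 0.01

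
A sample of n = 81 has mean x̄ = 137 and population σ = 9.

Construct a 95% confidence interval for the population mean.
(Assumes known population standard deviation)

Answer: (135.0400, 138.9600)

Derivation:
Confidence level: 95%, α = 0.05
z_0.025 = 1.960
SE = σ/√n = 9/√81 = 1.0000
Margin of error = 1.960 × 1.0000 = 1.9600
CI: x̄ ± margin = 137 ± 1.9600
CI: (135.0400, 138.9600)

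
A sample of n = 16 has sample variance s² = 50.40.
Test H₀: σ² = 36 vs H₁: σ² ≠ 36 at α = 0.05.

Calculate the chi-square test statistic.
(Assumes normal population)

Answer: χ² = 21.0000, fail to reject H₀

Derivation:
df = n - 1 = 15
χ² = (n-1)s²/σ₀² = 15×50.40/36 = 21.0000
Critical values: χ²_{0.975,15} = 6.262, χ²_{0.025,15} = 27.488
Rejection region: χ² < 6.262 or χ² > 27.488
Decision: fail to reject H₀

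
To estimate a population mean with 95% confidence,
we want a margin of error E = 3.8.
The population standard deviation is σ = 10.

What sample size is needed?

Answer: n = 27

Derivation:
z_0.025 = 1.960
n = (z×σ/E)² = (1.960×10/3.8)²
n = 26.6039
Round up: n = 27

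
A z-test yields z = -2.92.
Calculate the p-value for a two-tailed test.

Answer: p-value ≈ 0.0035

Derivation:
For z = -2.92:
p = 2×P(Z > |-2.92|) = 2×(1 - Φ(2.92)) = 0.0035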